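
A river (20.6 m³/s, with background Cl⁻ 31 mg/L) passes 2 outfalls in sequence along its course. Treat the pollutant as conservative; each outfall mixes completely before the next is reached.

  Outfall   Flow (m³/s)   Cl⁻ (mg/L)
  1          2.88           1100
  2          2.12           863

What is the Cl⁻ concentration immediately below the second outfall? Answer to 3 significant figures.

220 mg/L

After outfall 1: Q = 20.60 + 2.880 = 23.48 m³/s; C = (20.60·31.00 + 2.880·1100)/23.48 = 162.1 mg/L.
After outfall 2: Q = 23.48 + 2.120 = 25.60 m³/s; C = (23.48·162.1 + 2.120·863.0)/25.60 = 220.2 mg/L.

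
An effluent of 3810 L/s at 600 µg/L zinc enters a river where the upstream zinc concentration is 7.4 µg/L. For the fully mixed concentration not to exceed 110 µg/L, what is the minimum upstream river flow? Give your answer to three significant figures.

Set C_mix = 110: (Q·7.400 + 3810·600.0) / (Q + 3810) = 110
→ Q = 3810·(600.0 − 110)/(110 − 7.400) = 18200 L/s.

18200 L/s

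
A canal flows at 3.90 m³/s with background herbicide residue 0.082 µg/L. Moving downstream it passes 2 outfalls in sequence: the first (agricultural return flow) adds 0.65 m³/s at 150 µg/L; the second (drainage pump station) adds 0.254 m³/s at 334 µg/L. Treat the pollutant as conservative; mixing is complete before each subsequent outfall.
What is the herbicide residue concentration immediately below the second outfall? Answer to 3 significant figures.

38.0 µg/L

Outfall 1: combined Q = 4.550 m³/s; C = (3.900·0.08200 + 0.6500·150.0)/4.550 = 21.50 µg/L.
Outfall 2: combined Q = 4.804 m³/s; C = (4.550·21.50 + 0.2540·334.0)/4.804 = 38.02 µg/L.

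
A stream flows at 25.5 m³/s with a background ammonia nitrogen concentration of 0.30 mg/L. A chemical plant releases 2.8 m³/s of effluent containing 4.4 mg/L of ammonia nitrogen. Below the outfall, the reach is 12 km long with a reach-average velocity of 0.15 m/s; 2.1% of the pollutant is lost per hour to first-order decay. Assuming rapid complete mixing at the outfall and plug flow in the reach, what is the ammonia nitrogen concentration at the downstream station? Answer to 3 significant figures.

0.440 mg/L

Conservation of mass: C = (25.50·0.3000 + 2.800·4.400) / 28.30 = 19.97/28.30 = 0.7057 mg/L.
Travel time t = 12·1000 / 0.15 = 80000 s = 22.22 h.
2.1%/h lost → k = −ln(1 − 0.021) = 0.02122 h⁻¹.
First-order decay: C = 0.7057·exp(−k·t) = 0.7057·0.6240 = 0.4403 mg/L.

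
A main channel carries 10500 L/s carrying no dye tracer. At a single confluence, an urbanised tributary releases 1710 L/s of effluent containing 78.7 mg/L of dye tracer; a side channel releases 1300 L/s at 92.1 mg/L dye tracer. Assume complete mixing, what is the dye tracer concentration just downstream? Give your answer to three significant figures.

18.8 mg/L

Mixed concentration C = ΣQC/ΣQ = (10500·0 + 1710·78.70 + 1300·92.10) / 13510 = 254300/13510 = 18.82 mg/L.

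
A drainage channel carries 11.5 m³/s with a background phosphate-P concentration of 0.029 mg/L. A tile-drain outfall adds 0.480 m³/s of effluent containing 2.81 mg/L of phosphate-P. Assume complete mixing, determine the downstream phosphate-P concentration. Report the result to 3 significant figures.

Flow-weighted average: C = (11.50·0.02900 + 0.4800·2.810) / 11.98 = 1.682/11.98 = 0.1404 mg/L.

0.140 mg/L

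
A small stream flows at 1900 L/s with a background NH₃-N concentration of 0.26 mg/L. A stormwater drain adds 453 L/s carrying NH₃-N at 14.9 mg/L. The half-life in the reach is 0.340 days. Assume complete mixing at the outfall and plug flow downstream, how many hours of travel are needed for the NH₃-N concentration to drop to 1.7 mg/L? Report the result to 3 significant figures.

6.99 h

Conservation of mass: C = (1900·0.2600 + 453.0·14.90) / 2353 = 7244/2353 = 3.078 mg/L.
Half-life 0.340 d → k = ln 2 / 0.340 = 2.039 d⁻¹.
3.078·exp(−k·t) = 1.7 → t = ln(3.078/1.7)/k = 25170 s = 6.991 h.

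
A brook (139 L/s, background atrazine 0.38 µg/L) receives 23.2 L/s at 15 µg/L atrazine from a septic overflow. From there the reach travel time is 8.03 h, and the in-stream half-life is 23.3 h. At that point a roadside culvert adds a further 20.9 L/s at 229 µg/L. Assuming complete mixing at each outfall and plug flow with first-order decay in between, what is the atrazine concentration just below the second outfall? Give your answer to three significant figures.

27.9 µg/L

Mass balance: C = (139.0·0.3800 + 23.20·15.00) / 162.2 = 400.8/162.2 = 2.471 µg/L; combined flow 162.2 L/s.
Half-life 23.3 h → k = ln 2 / 23.3 = 0.02975 h⁻¹ = 0.7140 d⁻¹.
Applying C = C₀e^(−kt): 2.471 × 0.7875 = 1.946 µg/L.
Second outfall: C = (162.2·1.946 + 20.90·229.0)/183.1 = 27.86 µg/L.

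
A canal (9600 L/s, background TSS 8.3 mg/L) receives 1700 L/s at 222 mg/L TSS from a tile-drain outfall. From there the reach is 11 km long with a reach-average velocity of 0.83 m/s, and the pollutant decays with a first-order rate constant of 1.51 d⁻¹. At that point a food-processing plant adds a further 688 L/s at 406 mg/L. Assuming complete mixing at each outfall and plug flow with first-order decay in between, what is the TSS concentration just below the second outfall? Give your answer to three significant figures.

Mixed concentration C = ΣQC/ΣQ = (9600·8.300 + 1700·222.0) / 11300 = 457100/11300 = 40.45 mg/L; combined flow 11300 L/s.
Travel time t = 11·1000 / 0.83 = 13250 s = 3.681 h.
Decay over the reach: 40.45·exp(−kt) = 40.45·0.7932 = 32.09 mg/L.
Second outfall: C = (11300·32.09 + 688.0·406.0)/11990 = 53.55 mg/L.

53.5 mg/L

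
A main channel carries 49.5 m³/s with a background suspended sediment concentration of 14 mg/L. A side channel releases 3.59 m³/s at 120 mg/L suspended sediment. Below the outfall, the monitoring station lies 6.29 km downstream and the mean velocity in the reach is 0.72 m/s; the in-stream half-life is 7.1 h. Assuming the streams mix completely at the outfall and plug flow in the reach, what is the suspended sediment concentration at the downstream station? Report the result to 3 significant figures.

After mixing, C = (49.50·14.00 + 3.590·120.0) / 53.09 = 1124/53.09 = 21.17 mg/L.
Travel time t = 6.29·1000 / 0.72 = 8736 s = 2.427 h.
Half-life 7.1 h → k = ln 2 / 7.1 = 0.09763 h⁻¹ = 2.343 d⁻¹.
Applying C = C₀e^(−kt): 21.17 × 0.7891 = 16.70 mg/L.

16.7 mg/L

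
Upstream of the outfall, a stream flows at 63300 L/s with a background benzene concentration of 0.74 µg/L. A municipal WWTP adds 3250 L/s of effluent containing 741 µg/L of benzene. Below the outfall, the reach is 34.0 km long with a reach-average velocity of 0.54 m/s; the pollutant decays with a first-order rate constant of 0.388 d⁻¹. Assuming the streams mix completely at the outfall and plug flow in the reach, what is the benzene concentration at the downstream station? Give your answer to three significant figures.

Mass balance: C = (63300·0.7400 + 3250·741.0) / 66550 = 2455000/66550 = 36.89 µg/L.
Travel time t = 34.0·1000 / 0.54 = 62960 s = 17.49 h.
After decay, C = 36.89 × e^(−kt) = 36.89 × 0.7537 = 27.80 µg/L.

27.8 µg/L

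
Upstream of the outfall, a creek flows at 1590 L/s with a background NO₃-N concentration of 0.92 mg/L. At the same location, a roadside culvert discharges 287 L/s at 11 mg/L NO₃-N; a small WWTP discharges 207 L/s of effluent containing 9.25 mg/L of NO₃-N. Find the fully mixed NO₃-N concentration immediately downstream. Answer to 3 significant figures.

3.14 mg/L

Mixed concentration C = ΣQC/ΣQ = (1590·0.9200 + 287.0·11.00 + 207.0·9.250) / 2084 = 6535/2084 = 3.136 mg/L.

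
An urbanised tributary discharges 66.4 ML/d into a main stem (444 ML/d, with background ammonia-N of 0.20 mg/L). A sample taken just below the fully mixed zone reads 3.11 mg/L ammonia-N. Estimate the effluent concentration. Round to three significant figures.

Mass balance: 444.0·0.2000 + 66.40·Cₑ = 510.4·3.110
→ Cₑ = (510.4·3.110 − 444.0·0.2000) / 66.40 = 22.57 mg/L.

22.6 mg/L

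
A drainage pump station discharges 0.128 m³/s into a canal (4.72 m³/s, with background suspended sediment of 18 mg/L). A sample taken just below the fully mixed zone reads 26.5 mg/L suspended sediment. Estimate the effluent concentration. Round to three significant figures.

Mass balance: 4.720·18.00 + 0.1280·Cₑ = 4.848·26.50
→ Cₑ = (4.848·26.50 − 4.720·18.00) / 0.1280 = 339.9 mg/L.

340 mg/L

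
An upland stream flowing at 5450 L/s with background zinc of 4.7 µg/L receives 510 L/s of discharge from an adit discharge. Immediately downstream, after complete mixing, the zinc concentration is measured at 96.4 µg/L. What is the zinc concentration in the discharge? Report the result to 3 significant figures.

1080 µg/L

Mass balance: 5450·4.700 + 510.0·Cₑ = 5960·96.40
→ Cₑ = (5960·96.40 − 5450·4.700) / 510.0 = 1076 µg/L.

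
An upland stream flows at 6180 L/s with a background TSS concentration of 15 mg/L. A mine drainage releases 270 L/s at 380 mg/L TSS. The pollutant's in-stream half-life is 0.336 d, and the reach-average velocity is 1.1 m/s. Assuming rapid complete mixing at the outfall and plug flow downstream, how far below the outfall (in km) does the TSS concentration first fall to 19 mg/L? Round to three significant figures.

After mixing, C = (6180·15.00 + 270.0·380.0) / 6450 = 195300/6450 = 30.28 mg/L.
Half-life 0.336 d → k = ln 2 / 0.336 = 2.063 d⁻¹.
Set 30.28·exp(−k·t) = 19 → t = ln(30.28/19)/k = 19520 s = 5.422 h.
Distance = v·t = 1.1·19520 = 21470 m = 21.47 km.

21.5 km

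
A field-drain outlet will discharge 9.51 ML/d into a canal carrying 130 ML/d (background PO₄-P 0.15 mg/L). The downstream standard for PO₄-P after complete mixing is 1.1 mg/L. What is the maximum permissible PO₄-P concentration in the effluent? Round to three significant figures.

14.1 mg/L

At the limit, (Qr·Cr + Qe·Cₑ)/(Qr + Qe) = 1.1:
Cₑ = (139.5·1.1 − 130.0·0.1500) / 9.510 = 14.09 mg/L.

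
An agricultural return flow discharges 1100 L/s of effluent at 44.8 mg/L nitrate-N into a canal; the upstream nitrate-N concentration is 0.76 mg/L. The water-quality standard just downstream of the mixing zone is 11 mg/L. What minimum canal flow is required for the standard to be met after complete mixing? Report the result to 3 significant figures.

Set C_mix = 11: (Q·0.7600 + 1100·44.80) / (Q + 1100) = 11
→ Q = 1100·(44.80 − 11)/(11 − 0.7600) = 3631 L/s.

3630 L/s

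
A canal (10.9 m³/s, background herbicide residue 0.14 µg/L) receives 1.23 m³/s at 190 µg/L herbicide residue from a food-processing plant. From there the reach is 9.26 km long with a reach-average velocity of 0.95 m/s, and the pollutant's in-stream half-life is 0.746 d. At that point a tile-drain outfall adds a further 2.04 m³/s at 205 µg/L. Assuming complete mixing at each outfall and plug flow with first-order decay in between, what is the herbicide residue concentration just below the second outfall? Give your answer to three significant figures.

Mass balance: C = (10.90·0.1400 + 1.230·190.0) / 12.13 = 235.2/12.13 = 19.39 µg/L; combined flow 12.13 m³/s.
Travel time t = 9.26·1000 / 0.95 = 9747 s = 2.708 h.
Half-life 0.746 d → k = ln 2 / 0.746 = 0.9292 d⁻¹.
After decay, C = 19.39 × e^(−kt) = 19.39 × 0.9005 = 17.46 µg/L.
At the second outfall, C = (12.13·17.46 + 2.040·205.0) / (12.13 + 2.040) = 44.46 µg/L.

44.5 µg/L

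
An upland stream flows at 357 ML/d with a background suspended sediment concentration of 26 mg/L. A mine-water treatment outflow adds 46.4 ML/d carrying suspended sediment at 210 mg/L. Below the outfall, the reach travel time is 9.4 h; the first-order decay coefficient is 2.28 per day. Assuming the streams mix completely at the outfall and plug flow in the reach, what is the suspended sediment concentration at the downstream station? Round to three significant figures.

Mass balance: C = (357.0·26.00 + 46.40·210.0) / 403.4 = 19030/403.4 = 47.16 mg/L.
First-order decay: C = 47.16·exp(−k·t) = 47.16·0.4094 = 19.31 mg/L.

19.3 mg/L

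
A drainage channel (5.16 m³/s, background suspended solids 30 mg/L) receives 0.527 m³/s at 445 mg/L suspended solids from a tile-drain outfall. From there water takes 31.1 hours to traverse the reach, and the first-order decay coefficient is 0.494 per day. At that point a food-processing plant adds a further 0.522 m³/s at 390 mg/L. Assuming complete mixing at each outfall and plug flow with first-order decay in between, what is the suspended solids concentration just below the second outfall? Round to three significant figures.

65.8 mg/L

Mixed concentration C = ΣQC/ΣQ = (5.160·30.00 + 0.5270·445.0) / 5.687 = 389.3/5.687 = 68.46 mg/L; combined flow 5.687 m³/s.
Decay over the reach: 68.46·exp(−kt) = 68.46·0.5272 = 36.09 mg/L.
Second outfall: C = (5.687·36.09 + 0.5220·390.0)/6.209 = 65.85 mg/L.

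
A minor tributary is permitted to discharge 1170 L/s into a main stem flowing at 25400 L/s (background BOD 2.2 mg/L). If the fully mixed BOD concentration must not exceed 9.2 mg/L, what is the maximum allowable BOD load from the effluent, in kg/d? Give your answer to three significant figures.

16300 kg/d

Mass balance at the limit: 25400·2.200 + 1170·Cₑ = 26570·9.2 → Cₑ = 161.2 mg/L.
1170 L/s = 1.170 m³/s. Load = 1.170 m³/s × 161.2 g/m³ × 86 400 s/d = 16290 kg/d.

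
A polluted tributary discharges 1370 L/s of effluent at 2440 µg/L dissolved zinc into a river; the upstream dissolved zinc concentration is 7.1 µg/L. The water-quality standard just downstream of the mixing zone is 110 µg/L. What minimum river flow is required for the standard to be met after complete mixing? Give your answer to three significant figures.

Set C_mix = 110: (Q·7.100 + 1370·2440) / (Q + 1370) = 110
→ Q = 1370·(2440 − 110)/(110 − 7.100) = 31020 L/s.

31000 L/s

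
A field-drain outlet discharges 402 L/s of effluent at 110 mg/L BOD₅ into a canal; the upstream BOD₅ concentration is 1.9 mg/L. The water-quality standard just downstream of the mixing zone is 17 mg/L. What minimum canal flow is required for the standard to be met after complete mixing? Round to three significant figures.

2480 L/s

Set C_mix = 17: (Q·1.900 + 402.0·110.0) / (Q + 402.0) = 17
→ Q = 402.0·(110.0 − 17)/(17 − 1.900) = 2476 L/s.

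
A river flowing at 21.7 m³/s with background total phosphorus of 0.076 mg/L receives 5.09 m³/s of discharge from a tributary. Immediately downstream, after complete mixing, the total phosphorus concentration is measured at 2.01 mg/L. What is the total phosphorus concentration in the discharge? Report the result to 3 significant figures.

Mass balance: 21.70·0.07600 + 5.090·Cₑ = 26.79·2.010
→ Cₑ = (26.79·2.010 − 21.70·0.07600) / 5.090 = 10.26 mg/L.

10.3 mg/L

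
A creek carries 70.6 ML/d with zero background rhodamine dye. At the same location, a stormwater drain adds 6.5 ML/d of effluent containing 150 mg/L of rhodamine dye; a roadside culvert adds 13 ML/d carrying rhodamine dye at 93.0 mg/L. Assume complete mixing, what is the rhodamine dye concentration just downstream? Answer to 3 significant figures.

24.2 mg/L

Mass balance: C = (70.60·0 + 6.500·150.0 + 13.00·93.00) / 90.10 = 2184/90.10 = 24.24 mg/L.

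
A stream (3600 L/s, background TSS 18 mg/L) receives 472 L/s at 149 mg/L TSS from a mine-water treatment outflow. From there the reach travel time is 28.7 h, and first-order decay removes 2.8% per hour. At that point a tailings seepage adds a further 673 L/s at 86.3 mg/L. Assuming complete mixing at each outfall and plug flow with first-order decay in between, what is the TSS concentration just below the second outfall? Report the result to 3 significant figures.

Mass balance: C = (3600·18.00 + 472.0·149.0) / 4072 = 135100/4072 = 33.18 mg/L; combined flow 4072 L/s.
2.8%/h lost → k = −ln(1 − 0.028) = 0.02840 h⁻¹.
Decay over the reach: 33.18·exp(−kt) = 33.18·0.4426 = 14.69 mg/L.
Second outfall: C = (4072·14.69 + 673.0·86.30)/4745 = 24.84 mg/L.

24.8 mg/L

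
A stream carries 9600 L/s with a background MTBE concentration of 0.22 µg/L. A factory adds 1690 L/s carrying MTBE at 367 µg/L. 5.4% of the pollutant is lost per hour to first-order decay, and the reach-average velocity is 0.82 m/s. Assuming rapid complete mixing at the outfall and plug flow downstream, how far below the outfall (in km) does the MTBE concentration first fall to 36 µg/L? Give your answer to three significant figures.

Conservation of mass: C = (9600·0.2200 + 1690·367.0) / 11290 = 622300/11290 = 55.12 µg/L.
5.4%/h lost → k = −ln(1 − 0.054) = 0.05551 h⁻¹.
Set 55.12·exp(−k·t) = 36 → t = ln(55.12/36)/k = 27630 s = 7.675 h.
Distance = v·t = 0.82·27630 = 22660 m = 22.66 km.

22.7 km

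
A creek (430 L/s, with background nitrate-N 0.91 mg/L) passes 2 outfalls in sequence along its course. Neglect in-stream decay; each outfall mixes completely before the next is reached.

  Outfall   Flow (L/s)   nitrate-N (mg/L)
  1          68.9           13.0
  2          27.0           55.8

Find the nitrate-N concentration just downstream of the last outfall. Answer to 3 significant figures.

5.31 mg/L

Outfall 1: combined Q = 498.9 L/s; C = (430.0·0.9100 + 68.90·13.00)/498.9 = 2.580 mg/L.
Outfall 2: combined Q = 525.9 L/s; C = (498.9·2.580 + 27.00·55.80)/525.9 = 5.312 mg/L.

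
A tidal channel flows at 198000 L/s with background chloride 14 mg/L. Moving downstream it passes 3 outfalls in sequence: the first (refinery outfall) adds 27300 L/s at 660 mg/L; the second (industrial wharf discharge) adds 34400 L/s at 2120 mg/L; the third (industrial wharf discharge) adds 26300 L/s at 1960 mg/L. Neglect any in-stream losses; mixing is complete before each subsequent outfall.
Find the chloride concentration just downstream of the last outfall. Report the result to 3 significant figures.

Below outfall 1: Q → 225300 L/s, C = (198000·14.00 + 27300·660.0)/225300 = 92.28 mg/L.
Below outfall 2: Q → 259700 L/s, C = (225300·92.28 + 34400·2120)/259700 = 360.9 mg/L.
Below outfall 3: Q → 286000 L/s, C = (259700·360.9 + 26300·1960)/286000 = 507.9 mg/L.

508 mg/L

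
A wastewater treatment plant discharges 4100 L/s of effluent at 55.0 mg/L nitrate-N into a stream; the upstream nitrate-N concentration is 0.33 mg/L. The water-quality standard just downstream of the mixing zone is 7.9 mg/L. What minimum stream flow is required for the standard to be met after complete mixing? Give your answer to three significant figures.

Set C_mix = 7.9: (Q·0.3300 + 4100·55.00) / (Q + 4100) = 7.9
→ Q = 4100·(55.00 − 7.9)/(7.9 − 0.3300) = 25510 L/s.

25500 L/s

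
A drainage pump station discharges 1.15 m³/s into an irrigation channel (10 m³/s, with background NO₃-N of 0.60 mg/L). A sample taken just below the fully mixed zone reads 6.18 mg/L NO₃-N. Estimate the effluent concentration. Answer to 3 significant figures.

Mass balance: 10.00·0.6000 + 1.150·Cₑ = 11.15·6.180
→ Cₑ = (11.15·6.180 − 10.00·0.6000) / 1.150 = 54.70 mg/L.

54.7 mg/L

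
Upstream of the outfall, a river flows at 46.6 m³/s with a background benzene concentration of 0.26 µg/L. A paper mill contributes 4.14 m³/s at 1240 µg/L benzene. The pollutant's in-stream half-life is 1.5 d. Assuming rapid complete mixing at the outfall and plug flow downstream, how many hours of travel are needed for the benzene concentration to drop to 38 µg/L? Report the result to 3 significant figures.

Conservation of mass: C = (46.60·0.2600 + 4.140·1240) / 50.74 = 5146/50.74 = 101.4 µg/L.
Half-life 1.5 d → k = ln 2 / 1.5 = 0.4621 d⁻¹.
101.4·exp(−k·t) = 38 → t = ln(101.4/38)/k = 183500 s = 50.98 h.

51.0 h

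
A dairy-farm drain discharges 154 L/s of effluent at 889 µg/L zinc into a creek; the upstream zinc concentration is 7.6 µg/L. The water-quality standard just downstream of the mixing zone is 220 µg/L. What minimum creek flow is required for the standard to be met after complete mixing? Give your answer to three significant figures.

485 L/s

Set C_mix = 220: (Q·7.600 + 154.0·889.0) / (Q + 154.0) = 220
→ Q = 154.0·(889.0 − 220)/(220 − 7.600) = 485.1 L/s.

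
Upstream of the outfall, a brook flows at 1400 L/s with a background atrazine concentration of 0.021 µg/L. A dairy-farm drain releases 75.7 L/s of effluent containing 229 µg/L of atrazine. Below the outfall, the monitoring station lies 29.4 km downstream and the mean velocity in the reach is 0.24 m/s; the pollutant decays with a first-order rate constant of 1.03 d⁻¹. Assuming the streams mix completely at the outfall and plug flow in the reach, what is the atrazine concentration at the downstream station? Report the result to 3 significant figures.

Mixed concentration C = ΣQC/ΣQ = (1400·0.02100 + 75.70·229.0) / 1476 = 17360/1476 = 11.77 µg/L.
Travel time t = 29.4·1000 / 0.24 = 122500 s = 34.03 h.
After decay, C = 11.77 × e^(−kt) = 11.77 × 0.2322 = 2.732 µg/L.

2.73 µg/L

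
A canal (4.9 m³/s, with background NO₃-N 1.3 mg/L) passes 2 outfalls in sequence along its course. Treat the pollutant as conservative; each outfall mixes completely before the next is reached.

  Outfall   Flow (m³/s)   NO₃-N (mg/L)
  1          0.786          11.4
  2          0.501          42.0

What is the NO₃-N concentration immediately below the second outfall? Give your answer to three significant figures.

After outfall 1: Q = 4.900 + 0.7860 = 5.686 m³/s; C = (4.900·1.300 + 0.7860·11.40)/5.686 = 2.696 mg/L.
After outfall 2: Q = 5.686 + 0.5010 = 6.187 m³/s; C = (5.686·2.696 + 0.5010·42.00)/6.187 = 5.879 mg/L.

5.88 mg/L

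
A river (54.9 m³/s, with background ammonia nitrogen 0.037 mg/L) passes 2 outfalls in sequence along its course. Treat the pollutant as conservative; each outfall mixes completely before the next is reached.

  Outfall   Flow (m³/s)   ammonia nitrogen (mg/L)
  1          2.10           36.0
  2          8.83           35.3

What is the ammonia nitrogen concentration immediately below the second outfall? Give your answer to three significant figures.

5.91 mg/L

Below outfall 1: Q → 57.00 m³/s, C = (54.90·0.03700 + 2.100·36.00)/57.00 = 1.362 mg/L.
Below outfall 2: Q → 65.83 m³/s, C = (57.00·1.362 + 8.830·35.30)/65.83 = 5.914 mg/L.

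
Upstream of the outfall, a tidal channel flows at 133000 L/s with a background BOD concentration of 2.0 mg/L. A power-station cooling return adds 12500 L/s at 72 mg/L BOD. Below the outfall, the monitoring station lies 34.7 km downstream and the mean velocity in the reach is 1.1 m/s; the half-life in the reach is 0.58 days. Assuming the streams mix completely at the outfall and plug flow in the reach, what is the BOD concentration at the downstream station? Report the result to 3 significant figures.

5.18 mg/L

Flow-weighted average: C = (133000·2.000 + 12500·72.00) / 145500 = 1166000/145500 = 8.014 mg/L.
Travel time t = 34.7·1000 / 1.1 = 31550 s = 8.763 h.
Half-life 0.58 d → k = ln 2 / 0.58 = 1.195 d⁻¹.
Decay over the reach: 8.014·exp(−kt) = 8.014·0.6464 = 5.180 mg/L.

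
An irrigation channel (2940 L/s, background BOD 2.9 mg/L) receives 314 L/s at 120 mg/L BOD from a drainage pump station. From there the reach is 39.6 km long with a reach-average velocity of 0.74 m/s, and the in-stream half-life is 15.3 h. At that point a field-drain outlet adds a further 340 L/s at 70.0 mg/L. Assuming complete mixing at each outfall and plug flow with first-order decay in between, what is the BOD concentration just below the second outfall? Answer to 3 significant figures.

13.2 mg/L

Conservation of mass: C = (2940·2.900 + 314.0·120.0) / 3254 = 46210/3254 = 14.20 mg/L; combined flow 3254 L/s.
Travel time t = 39.6·1000 / 0.74 = 53510 s = 14.86 h.
Half-life 15.3 h → k = ln 2 / 15.3 = 0.04530 h⁻¹ = 1.087 d⁻¹.
Decay over the reach: 14.20·exp(−kt) = 14.20·0.5100 = 7.241 mg/L.
At the second outfall, C = (3254·7.241 + 340.0·70.00) / (3254 + 340.0) = 13.18 mg/L.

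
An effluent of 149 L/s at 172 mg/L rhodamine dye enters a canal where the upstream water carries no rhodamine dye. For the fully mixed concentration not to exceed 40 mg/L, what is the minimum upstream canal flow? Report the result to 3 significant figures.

Set C_mix = 40: (Q·0 + 149.0·172.0) / (Q + 149.0) = 40
→ Q = 149.0·(172.0 − 40)/(40 − 0) = 491.7 L/s.

492 L/s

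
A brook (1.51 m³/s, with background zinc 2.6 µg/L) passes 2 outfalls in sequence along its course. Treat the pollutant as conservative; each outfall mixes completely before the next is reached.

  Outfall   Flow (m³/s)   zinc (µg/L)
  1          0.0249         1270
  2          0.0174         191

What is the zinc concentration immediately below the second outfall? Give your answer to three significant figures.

Outfall 1: combined Q = 1.535 m³/s; C = (1.510·2.600 + 0.02490·1270)/1.535 = 23.16 µg/L.
Outfall 2: combined Q = 1.552 m³/s; C = (1.535·23.16 + 0.01740·191.0)/1.552 = 25.04 µg/L.

25.0 µg/L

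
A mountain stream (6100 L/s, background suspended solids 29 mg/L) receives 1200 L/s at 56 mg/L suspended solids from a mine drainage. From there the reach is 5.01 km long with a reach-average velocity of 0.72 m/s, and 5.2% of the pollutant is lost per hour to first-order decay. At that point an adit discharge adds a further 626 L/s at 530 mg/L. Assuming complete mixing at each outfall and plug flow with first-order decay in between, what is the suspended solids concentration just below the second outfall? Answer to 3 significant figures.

69.6 mg/L

After mixing, C = (6100·29.00 + 1200·56.00) / 7300 = 244100/7300 = 33.44 mg/L; combined flow 7300 L/s.
Travel time t = 5.01·1000 / 0.72 = 6958 s = 1.933 h.
5.2%/h lost → k = −ln(1 − 0.052) = 0.05340 h⁻¹.
Decay over the reach: 33.44·exp(−kt) = 33.44·0.9019 = 30.16 mg/L.
At the second outfall, C = (7300·30.16 + 626.0·530.0) / (7300 + 626.0) = 69.64 mg/L.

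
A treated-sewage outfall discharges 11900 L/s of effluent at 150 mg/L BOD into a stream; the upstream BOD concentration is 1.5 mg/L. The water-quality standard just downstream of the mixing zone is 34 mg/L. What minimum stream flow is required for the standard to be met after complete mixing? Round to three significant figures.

Set C_mix = 34: (Q·1.500 + 11900·150.0) / (Q + 11900) = 34
→ Q = 11900·(150.0 − 34)/(34 − 1.500) = 42470 L/s.

42500 L/s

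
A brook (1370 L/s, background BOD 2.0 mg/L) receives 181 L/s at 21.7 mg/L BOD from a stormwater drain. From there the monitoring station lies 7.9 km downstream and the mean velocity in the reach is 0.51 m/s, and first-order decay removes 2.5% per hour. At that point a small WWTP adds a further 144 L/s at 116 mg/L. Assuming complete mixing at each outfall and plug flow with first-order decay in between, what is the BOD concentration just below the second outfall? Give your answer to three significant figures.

13.4 mg/L

Conservation of mass: C = (1370·2.000 + 181.0·21.70) / 1551 = 6668/1551 = 4.299 mg/L; combined flow 1551 L/s.
Travel time t = 7.9·1000 / 0.51 = 15490 s = 4.303 h.
2.5%/h lost → k = −ln(1 − 0.025) = 0.02532 h⁻¹.
After decay, C = 4.299 × e^(−kt) = 4.299 × 0.8968 = 3.855 mg/L.
Second outfall: C = (1551·3.855 + 144.0·116.0)/1695 = 13.38 mg/L.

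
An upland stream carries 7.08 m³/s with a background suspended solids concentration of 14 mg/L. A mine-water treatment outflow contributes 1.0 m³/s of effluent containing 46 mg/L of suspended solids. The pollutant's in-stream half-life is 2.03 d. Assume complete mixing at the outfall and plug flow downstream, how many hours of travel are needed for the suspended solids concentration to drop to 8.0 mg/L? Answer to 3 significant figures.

56.8 h

Flow-weighted average: C = (7.080·14.00 + 1.000·46.00) / 8.080 = 145.1/8.080 = 17.96 mg/L.
Half-life 2.03 d → k = ln 2 / 2.03 = 0.3415 d⁻¹.
17.96·exp(−k·t) = 8.0 → t = ln(17.96/8.0)/k = 204600 s = 56.84 h.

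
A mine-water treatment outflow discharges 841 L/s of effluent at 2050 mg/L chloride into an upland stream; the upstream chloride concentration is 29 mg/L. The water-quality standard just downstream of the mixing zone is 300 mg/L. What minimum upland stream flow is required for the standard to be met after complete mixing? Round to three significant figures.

Set C_mix = 300: (Q·29.00 + 841.0·2050) / (Q + 841.0) = 300
→ Q = 841.0·(2050 − 300)/(300 − 29.00) = 5431 L/s.

5430 L/s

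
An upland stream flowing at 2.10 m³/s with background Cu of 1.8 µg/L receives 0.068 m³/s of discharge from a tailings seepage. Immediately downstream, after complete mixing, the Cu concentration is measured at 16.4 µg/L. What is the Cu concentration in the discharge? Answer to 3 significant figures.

467 µg/L

Mass balance: 2.100·1.800 + 0.06800·Cₑ = 2.168·16.40
→ Cₑ = (2.168·16.40 − 2.100·1.800) / 0.06800 = 467.3 µg/L.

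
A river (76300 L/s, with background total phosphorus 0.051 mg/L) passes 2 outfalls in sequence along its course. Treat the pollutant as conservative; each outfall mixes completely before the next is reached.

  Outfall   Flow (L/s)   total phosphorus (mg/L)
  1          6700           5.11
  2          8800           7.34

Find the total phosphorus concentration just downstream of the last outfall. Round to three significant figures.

1.12 mg/L

After outfall 1: Q = 76300 + 6700 = 83000 L/s; C = (76300·0.05100 + 6700·5.110)/83000 = 0.4594 mg/L.
After outfall 2: Q = 83000 + 8800 = 91800 L/s; C = (83000·0.4594 + 8800·7.340)/91800 = 1.119 mg/L.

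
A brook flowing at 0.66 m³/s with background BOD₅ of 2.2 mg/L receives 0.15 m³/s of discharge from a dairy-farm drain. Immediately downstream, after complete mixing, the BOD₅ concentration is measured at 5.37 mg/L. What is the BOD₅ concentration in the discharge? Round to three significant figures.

19.3 mg/L

Mass balance: 0.6600·2.200 + 0.1500·Cₑ = 0.8100·5.370
→ Cₑ = (0.8100·5.370 − 0.6600·2.200) / 0.1500 = 19.32 mg/L.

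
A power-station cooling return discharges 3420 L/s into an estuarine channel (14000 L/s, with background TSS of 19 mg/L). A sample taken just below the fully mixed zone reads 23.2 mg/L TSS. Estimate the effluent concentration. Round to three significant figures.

40.4 mg/L

Mass balance: 14000·19.00 + 3420·Cₑ = 17420·23.20
→ Cₑ = (17420·23.20 − 14000·19.00) / 3420 = 40.39 mg/L.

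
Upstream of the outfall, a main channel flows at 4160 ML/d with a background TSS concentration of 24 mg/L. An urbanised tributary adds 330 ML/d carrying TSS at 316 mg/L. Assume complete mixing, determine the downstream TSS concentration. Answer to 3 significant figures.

45.5 mg/L

Mass balance: C = (4160·24.00 + 330.0·316.0) / 4490 = 204100/4490 = 45.46 mg/L.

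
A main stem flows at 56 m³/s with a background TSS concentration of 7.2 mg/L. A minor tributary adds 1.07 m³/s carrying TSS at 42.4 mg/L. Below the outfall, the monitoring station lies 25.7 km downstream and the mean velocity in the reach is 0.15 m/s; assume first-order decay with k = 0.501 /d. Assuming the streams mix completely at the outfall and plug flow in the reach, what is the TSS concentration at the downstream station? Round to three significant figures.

Mixed concentration C = ΣQC/ΣQ = (56.00·7.200 + 1.070·42.40) / 57.07 = 448.6/57.07 = 7.860 mg/L.
Travel time t = 25.7·1000 / 0.15 = 171300 s = 47.59 h.
First-order decay: C = 7.860·exp(−k·t) = 7.860·0.3703 = 2.910 mg/L.

2.91 mg/L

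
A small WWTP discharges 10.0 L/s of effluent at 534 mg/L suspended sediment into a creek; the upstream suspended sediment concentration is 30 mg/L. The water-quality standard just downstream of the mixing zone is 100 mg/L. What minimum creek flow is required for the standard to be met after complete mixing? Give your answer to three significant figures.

Set C_mix = 100: (Q·30.00 + 10.00·534.0) / (Q + 10.00) = 100
→ Q = 10.00·(534.0 − 100)/(100 − 30.00) = 62.00 L/s.

62.0 L/s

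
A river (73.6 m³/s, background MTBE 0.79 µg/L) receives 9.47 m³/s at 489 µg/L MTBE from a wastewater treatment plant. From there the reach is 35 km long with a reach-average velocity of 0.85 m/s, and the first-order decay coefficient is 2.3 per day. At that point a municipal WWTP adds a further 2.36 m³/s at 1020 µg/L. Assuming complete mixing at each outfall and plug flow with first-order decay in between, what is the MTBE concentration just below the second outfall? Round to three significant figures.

After mixing, C = (73.60·0.7900 + 9.470·489.0) / 83.07 = 4689/83.07 = 56.45 µg/L; combined flow 83.07 m³/s.
Travel time t = 35·1000 / 0.85 = 41180 s = 11.44 h.
Applying C = C₀e^(−kt): 56.45 × 0.3342 = 18.86 µg/L.
Second outfall: C = (83.07·18.86 + 2.360·1020)/85.43 = 46.52 µg/L.

46.5 µg/L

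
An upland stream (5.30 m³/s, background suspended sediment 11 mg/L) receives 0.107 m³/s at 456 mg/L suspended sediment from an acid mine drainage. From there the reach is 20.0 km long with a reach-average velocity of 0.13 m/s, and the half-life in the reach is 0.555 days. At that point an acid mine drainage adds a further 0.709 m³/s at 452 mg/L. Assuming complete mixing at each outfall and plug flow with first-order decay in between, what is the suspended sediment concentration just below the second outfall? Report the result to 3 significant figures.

Flow-weighted average: C = (5.300·11.00 + 0.1070·456.0) / 5.407 = 107.1/5.407 = 19.81 mg/L; combined flow 5.407 m³/s.
Travel time t = 20.0·1000 / 0.13 = 153800 s = 42.74 h.
Half-life 0.555 d → k = ln 2 / 0.555 = 1.249 d⁻¹.
Applying C = C₀e^(−kt): 19.81 × 0.1082 = 2.143 mg/L.
Second outfall: C = (5.407·2.143 + 0.7090·452.0)/6.116 = 54.29 mg/L.

54.3 mg/L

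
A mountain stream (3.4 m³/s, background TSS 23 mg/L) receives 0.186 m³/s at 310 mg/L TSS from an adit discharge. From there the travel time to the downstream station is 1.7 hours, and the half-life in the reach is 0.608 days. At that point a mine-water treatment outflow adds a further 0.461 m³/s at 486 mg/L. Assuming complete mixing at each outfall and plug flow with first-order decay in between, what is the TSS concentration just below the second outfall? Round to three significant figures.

86.3 mg/L

Mixed concentration C = ΣQC/ΣQ = (3.400·23.00 + 0.1860·310.0) / 3.586 = 135.9/3.586 = 37.89 mg/L; combined flow 3.586 m³/s.
Half-life 0.608 d → k = ln 2 / 0.608 = 1.140 d⁻¹.
First-order decay: C = 37.89·exp(−k·t) = 37.89·0.9224 = 34.95 mg/L.
At the second outfall, C = (3.586·34.95 + 0.4610·486.0) / (3.586 + 0.4610) = 86.33 mg/L.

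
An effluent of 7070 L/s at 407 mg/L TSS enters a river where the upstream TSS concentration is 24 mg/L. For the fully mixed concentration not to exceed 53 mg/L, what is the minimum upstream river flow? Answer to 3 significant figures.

Set C_mix = 53: (Q·24.00 + 7070·407.0) / (Q + 7070) = 53
→ Q = 7070·(407.0 − 53)/(53 − 24.00) = 86300 L/s.

86300 L/s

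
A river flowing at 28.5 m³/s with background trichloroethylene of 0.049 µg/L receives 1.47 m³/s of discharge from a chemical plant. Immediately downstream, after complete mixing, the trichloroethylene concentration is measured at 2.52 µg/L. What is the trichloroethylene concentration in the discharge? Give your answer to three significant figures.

Mass balance: 28.50·0.04900 + 1.470·Cₑ = 29.97·2.520
→ Cₑ = (29.97·2.520 − 28.50·0.04900) / 1.470 = 50.43 µg/L.

50.4 µg/L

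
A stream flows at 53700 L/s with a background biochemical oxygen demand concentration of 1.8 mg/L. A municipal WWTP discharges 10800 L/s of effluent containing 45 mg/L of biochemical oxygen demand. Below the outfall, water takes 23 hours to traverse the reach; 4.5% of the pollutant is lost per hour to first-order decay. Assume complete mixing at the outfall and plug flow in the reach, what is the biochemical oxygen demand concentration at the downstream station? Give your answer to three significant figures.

3.13 mg/L

After mixing, C = (53700·1.800 + 10800·45.00) / 64500 = 582700/64500 = 9.033 mg/L.
4.5%/h lost → k = −ln(1 − 0.045) = 0.04604 h⁻¹.
After decay, C = 9.033 × e^(−kt) = 9.033 × 0.3468 = 3.133 mg/L.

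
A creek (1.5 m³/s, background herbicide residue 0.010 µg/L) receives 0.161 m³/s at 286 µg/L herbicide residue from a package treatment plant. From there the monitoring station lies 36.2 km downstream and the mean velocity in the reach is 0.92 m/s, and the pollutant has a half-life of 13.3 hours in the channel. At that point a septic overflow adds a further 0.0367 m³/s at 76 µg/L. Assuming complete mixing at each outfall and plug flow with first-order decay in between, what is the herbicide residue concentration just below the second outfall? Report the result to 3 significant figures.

17.0 µg/L

Flow-weighted average: C = (1.500·0.01000 + 0.1610·286.0) / 1.661 = 46.06/1.661 = 27.73 µg/L; combined flow 1.661 m³/s.
Travel time t = 36.2·1000 / 0.92 = 39350 s = 10.93 h.
Half-life 13.3 h → k = ln 2 / 13.3 = 0.05212 h⁻¹ = 1.251 d⁻¹.
Applying C = C₀e^(−kt): 27.73 × 0.5657 = 15.69 µg/L.
At the second outfall, C = (1.661·15.69 + 0.03670·76.00) / (1.661 + 0.03670) = 16.99 µg/L.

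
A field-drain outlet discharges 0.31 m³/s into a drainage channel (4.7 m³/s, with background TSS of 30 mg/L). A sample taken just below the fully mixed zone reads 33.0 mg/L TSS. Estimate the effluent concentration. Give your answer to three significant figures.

Mass balance: 4.700·30.00 + 0.3100·Cₑ = 5.010·33.00
→ Cₑ = (5.010·33.00 − 4.700·30.00) / 0.3100 = 78.48 mg/L.

78.5 mg/L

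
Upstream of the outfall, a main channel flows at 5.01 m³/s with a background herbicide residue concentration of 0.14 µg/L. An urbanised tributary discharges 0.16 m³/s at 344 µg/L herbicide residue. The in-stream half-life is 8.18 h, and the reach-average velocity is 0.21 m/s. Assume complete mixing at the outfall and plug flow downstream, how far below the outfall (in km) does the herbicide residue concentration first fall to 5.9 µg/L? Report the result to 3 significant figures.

5.38 km

Flow-weighted average: C = (5.010·0.1400 + 0.1600·344.0) / 5.170 = 55.74/5.170 = 10.78 µg/L.
Half-life 8.18 h → k = ln 2 / 8.18 = 0.08474 h⁻¹ = 2.034 d⁻¹.
Set 10.78·exp(−k·t) = 5.9 → t = ln(10.78/5.9)/k = 25610 s = 7.115 h.
Distance = v·t = 0.21·25610 = 5379 m = 5.379 km.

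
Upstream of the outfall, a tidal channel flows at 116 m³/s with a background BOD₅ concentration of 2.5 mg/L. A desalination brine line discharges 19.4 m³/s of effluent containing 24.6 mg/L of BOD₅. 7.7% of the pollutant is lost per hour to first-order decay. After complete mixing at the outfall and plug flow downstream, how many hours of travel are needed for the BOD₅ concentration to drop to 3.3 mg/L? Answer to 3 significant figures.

Flow-weighted average: C = (116.0·2.500 + 19.40·24.60) / 135.4 = 767.2/135.4 = 5.666 mg/L.
7.7%/h lost → k = −ln(1 − 0.077) = 0.08013 h⁻¹.
5.666·exp(−k·t) = 3.3 → t = ln(5.666/3.3)/k = 24290 s = 6.747 h.

6.75 h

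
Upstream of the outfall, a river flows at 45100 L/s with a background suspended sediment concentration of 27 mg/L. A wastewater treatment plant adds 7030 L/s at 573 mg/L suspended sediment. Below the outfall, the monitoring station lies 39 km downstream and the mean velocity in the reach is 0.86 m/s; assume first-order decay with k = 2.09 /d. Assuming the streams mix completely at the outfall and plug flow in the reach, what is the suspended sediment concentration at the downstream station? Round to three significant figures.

33.6 mg/L

Conservation of mass: C = (45100·27.00 + 7030·573.0) / 52130 = 5246000/52130 = 100.6 mg/L.
Travel time t = 39·1000 / 0.86 = 45350 s = 12.60 h.
Decay over the reach: 100.6·exp(−kt) = 100.6·0.3339 = 33.60 mg/L.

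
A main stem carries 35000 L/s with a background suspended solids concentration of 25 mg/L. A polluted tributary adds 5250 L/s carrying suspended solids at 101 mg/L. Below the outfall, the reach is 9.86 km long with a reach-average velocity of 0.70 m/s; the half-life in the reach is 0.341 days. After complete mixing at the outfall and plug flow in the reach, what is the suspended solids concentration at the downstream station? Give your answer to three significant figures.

25.1 mg/L

Conservation of mass: C = (35000·25.00 + 5250·101.0) / 40250 = 1405000/40250 = 34.91 mg/L.
Travel time t = 9.86·1000 / 0.70 = 14090 s = 3.913 h.
Half-life 0.341 d → k = ln 2 / 0.341 = 2.033 d⁻¹.
Applying C = C₀e^(−kt): 34.91 × 0.7179 = 25.07 mg/L.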